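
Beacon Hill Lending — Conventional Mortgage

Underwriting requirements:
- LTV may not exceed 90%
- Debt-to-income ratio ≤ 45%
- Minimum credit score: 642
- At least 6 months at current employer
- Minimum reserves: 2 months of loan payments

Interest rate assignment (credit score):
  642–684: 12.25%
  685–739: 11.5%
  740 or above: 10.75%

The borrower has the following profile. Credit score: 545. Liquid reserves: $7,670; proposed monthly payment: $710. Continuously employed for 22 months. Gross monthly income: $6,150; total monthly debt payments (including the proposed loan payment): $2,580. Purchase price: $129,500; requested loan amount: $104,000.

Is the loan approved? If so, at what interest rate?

Denied

Credit score 545 < 642 (below minimum)
Employment 22 ≥ 6 months
Liquid reserves cover 7,670/710 = 10.8 months — ≥ 2 required
Debt-to-income = 2,580/6,150 = 42% — meets 45% limit
LTV: 104,000 ÷ 129,500 = 80.3%, within 90% cap
Not all requirements met → denied.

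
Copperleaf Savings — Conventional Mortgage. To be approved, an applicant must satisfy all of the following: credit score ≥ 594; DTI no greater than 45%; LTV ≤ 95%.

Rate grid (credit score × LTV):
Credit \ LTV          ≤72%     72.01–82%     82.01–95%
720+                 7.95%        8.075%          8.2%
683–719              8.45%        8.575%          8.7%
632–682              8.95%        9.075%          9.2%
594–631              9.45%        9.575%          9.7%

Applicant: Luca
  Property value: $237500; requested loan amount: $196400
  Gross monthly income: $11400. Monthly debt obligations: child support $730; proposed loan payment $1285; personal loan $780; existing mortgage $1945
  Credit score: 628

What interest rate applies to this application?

Credit score 628 ≥ 594; Total monthly debts = (730 + 1,285 + 780 + 1,945) = 4,740. DTI: 4,740 ÷ 11,400 = 41.6%, within the 45% cap
Loan-to-value = 196,400/237,500 = 82.7% — pass (95% max)
Credit 628 → row 594–631; LTV 82.7% → column 82.01–95%. Grid cell → 9.7%.

9.7%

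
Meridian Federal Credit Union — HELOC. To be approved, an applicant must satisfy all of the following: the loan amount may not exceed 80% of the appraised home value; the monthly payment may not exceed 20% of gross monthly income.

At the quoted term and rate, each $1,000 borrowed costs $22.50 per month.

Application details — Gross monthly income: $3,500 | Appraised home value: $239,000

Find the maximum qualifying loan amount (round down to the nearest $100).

Payment cap: 20% × $3,500 = $700/month.
At $22.50 per $1,000, that supports 700/22.50 × 1,000 ≈ $31,111 → $31,100.
LTV cap: 80% × $239,000 = $191,200 → $191,200.
Binding constraint: payment-to-income.

$31,100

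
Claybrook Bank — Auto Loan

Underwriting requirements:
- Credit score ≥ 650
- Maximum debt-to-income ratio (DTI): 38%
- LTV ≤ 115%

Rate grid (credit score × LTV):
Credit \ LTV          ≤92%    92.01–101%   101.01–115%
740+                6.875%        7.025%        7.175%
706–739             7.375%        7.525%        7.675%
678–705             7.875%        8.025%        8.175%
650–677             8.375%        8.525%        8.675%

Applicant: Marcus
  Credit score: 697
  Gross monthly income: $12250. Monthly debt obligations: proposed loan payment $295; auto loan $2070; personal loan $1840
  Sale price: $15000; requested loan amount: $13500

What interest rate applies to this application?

7.875%

Credit score 697 ≥ 650; Total monthly debts = (295 + 2,070 + 1,840) = 4,205. DTI: 4,205 ÷ 12,250 = 34.3%, within the 38% cap
LTV: 13,500 ÷ 15,000 = 90%, within 115% cap
Score 697 is in the 678–705 band; LTV 90% is in the ≤92% band → 7.875%.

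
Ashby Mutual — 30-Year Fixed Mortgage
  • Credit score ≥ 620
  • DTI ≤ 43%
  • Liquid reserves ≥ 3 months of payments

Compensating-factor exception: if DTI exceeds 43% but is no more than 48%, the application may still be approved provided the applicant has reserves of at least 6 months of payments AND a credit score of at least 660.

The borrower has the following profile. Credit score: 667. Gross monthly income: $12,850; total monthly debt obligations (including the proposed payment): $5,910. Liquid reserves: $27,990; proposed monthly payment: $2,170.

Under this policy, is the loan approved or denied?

Approved

Credit score 667 ≥ 620 (meets base)
DTI: 5,910 ÷ 12,850 = 46%, over the 43% base limit.
Reserves: 27,990 ÷ 2,170 = 12.9 months (meets 3-month minimum)
46% falls in the override range (43%–48%), so the compensating-factor test applies.
Override check — reserves: 12.9 mo (ok); score: 667 (ok).
Both override conditions satisfied; DTI exception granted.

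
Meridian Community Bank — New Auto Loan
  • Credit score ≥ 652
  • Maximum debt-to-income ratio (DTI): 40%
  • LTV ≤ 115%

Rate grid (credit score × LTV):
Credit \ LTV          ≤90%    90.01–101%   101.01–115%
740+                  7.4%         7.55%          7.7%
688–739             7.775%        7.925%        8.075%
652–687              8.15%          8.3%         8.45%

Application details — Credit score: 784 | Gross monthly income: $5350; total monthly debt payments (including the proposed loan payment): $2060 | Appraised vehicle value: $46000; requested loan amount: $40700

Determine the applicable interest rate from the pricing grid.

Credit score 784 ≥ 652; DTI: 2,060 ÷ 5,350 = 38.5%, within the 40% cap
LTV: 40,700 ÷ 46,000 = 88.5%, within 115% cap
Row: 784 falls in 740+. Column: 88.5% falls in ≤90%. Rate = 7.4%.

7.4%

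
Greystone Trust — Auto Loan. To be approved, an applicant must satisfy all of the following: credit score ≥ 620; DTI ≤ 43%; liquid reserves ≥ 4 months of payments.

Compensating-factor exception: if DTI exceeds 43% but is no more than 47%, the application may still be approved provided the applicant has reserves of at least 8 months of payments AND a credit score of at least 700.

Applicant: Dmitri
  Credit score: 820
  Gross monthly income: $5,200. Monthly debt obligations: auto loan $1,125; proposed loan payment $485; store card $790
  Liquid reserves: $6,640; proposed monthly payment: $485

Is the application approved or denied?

Credit score 820 ≥ 620 (meets base)
Total debts = (1,125 + 485 + 790) = 2,400. DTI: 2,400 ÷ 5,200 = 46.2%, over the 43% base limit.
Reserves: 6,640 ÷ 485 = 13.7 months (meets 4-month minimum)
DTI 46.2% is within the 43%–47% exception band; checking compensating factors.
Reserves 13.7 ≥ 8 months; credit score 820 ≥ 700.
Both override conditions satisfied; DTI exception granted.

Approved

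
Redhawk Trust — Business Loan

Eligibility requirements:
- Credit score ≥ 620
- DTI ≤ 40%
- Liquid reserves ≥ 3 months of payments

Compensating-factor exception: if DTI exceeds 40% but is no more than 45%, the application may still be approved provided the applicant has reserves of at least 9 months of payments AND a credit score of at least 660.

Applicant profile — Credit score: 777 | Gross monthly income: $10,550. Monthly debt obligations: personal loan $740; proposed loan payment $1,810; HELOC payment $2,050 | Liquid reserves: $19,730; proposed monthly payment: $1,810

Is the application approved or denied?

Credit score 777 ≥ 620 (meets base)
Total debts = (740 + 1,810 + 2,050) = 4,600. DTI: 4,600 ÷ 10,550 = 43.6%, over the 40% base limit.
Reserves = 19,730/1,810 = 10.9 months ≥ 3
DTI 43.6% is within the 40%–45% exception band; checking compensating factors.
Override check — reserves: 10.9 mo (ok); score: 777 (ok).
Both compensating conditions met → exception applies.

Approved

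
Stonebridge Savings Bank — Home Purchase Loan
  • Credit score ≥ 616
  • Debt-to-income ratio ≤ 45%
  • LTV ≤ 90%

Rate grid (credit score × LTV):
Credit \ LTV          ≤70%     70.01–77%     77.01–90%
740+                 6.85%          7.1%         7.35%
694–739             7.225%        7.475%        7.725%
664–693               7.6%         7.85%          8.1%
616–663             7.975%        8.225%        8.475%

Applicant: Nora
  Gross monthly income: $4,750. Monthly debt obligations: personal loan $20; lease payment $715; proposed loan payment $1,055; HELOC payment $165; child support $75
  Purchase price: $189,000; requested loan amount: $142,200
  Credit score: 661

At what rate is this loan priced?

8.225%

Credit score 661 ≥ 616; Total monthly debts = (20 + 715 + 1,055 + 165 + 75) = 2,030. Debt-to-income = 2,030/4,750 = 42.7% — meets 45% limit
Loan-to-value = 142,200/189,000 = 75.2% — pass (90% max)
Score 661 is in the 616–663 band; LTV 75.2% is in the 70.01–77% band → 8.225%.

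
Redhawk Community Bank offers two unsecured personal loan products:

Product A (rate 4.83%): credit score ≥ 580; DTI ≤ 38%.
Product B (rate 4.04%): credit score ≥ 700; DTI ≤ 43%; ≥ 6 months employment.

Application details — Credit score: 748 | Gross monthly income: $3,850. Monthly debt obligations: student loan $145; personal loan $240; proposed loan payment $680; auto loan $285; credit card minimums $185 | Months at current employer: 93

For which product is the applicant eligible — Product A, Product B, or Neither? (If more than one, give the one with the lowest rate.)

Total debts = (145 + 240 + 680 + 285 + 185) = 1,535; DTI = 1,535/3,850 = 39.9%.
Product A: score 748 ≥ 580; DTI 39.9% > 38% → does not qualify.
Product B: score 748 ≥ 700; DTI 39.9% ≤ 43%; employment 93 ≥ 6 mo → qualifies.

Product B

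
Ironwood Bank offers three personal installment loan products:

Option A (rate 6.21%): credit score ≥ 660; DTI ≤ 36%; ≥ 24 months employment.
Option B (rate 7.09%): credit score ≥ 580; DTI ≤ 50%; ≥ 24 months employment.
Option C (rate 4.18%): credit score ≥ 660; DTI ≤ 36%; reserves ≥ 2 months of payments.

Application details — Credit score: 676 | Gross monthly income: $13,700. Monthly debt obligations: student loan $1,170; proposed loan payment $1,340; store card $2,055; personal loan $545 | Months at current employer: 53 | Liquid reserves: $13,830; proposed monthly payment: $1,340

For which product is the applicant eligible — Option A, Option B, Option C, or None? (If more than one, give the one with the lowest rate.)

Option B

Total debts = (1,170 + 1,340 + 2,055 + 545) = 5,110; DTI = 5,110/13,700 = 37.3%.
Reserves = 13,830/1,340 = 10.3 months.
Option A: score 676 ≥ 660; DTI 37.3% > 36%; employment 53 ≥ 24 mo → does not qualify.
Option B: score 676 ≥ 580; DTI 37.3% ≤ 50%; employment 53 ≥ 24 mo → qualifies.
Option C: score 676 ≥ 660; DTI 37.3% > 36%; reserves 10.3 ≥ 2 mo → does not qualify.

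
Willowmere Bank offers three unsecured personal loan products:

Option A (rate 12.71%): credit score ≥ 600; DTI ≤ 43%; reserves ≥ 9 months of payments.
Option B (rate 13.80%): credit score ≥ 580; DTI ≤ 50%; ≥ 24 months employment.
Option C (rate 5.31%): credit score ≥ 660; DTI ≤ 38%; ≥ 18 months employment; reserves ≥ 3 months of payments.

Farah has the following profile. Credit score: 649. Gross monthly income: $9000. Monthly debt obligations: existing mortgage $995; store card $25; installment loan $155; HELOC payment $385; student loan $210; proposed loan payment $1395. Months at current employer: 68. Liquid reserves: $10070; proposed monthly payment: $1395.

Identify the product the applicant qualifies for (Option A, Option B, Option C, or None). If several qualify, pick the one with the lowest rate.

Total debts = (995 + 25 + 155 + 385 + 210 + 1,395) = 3,165; DTI = 3,165/9,000 = 35.2%.
Reserves = 10,070/1,395 = 7.2 months.
Option A: score 649 ≥ 600; DTI 35.2% ≤ 43%; reserves 7.2 < 9 mo → does not qualify.
Option B: score 649 ≥ 580; DTI 35.2% ≤ 50%; employment 68 ≥ 24 mo → qualifies.
Option C: score 649 < 660; DTI 35.2% ≤ 38%; employment 68 ≥ 18 mo; reserves 7.2 ≥ 3 mo → does not qualify.

Option B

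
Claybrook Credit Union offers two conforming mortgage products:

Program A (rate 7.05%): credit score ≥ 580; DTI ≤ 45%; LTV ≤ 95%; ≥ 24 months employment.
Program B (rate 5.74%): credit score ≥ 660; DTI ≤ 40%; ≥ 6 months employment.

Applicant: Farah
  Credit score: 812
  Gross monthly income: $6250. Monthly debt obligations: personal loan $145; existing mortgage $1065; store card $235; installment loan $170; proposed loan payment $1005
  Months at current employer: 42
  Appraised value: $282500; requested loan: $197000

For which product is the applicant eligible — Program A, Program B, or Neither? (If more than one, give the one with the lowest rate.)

Total debts = (145 + 1,065 + 235 + 170 + 1,005) = 2,620; DTI = 2,620/6,250 = 41.9%.
LTV = 197,000/282,500 = 69.7%.
Program A: score 812 ≥ 580; DTI 41.9% ≤ 45%; LTV 69.7% ≤ 95%; employment 42 ≥ 24 mo → qualifies.
Program B: score 812 ≥ 660; DTI 41.9% > 40%; employment 42 ≥ 6 mo → does not qualify.

Program A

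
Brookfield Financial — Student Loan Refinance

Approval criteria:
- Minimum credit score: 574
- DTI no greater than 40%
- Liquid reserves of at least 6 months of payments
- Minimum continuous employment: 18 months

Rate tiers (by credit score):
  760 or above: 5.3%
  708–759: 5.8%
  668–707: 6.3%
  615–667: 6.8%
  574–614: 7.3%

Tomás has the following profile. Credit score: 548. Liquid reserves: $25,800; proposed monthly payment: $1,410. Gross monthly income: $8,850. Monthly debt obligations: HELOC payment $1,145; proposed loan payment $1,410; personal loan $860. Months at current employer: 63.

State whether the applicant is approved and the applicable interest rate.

Denied

Credit score 548 < 574 (below minimum)
Total monthly debts = (1,145 + 1,410 + 860) = 3,415. Debt-to-income = 3,415/8,850 = 38.6% — meets 40% limit
Reserves = 25,800/1,410 = 18.3 months ≥ 6
Employment 63 ≥ 18 months
Not all requirements met → denied.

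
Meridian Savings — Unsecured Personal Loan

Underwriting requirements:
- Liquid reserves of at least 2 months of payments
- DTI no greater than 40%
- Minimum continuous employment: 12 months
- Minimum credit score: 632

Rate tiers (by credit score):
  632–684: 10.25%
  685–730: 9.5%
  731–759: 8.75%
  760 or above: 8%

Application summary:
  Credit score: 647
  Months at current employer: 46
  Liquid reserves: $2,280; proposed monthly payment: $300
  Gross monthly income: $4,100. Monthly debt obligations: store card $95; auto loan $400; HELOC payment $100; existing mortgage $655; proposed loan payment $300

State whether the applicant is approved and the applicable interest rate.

Credit score 647 ≥ 632 (meets minimum)
Total monthly debts = (95 + 400 + 100 + 655 + 300) = 1,550. DTI: 1,550 ÷ 4,100 = 37.8%, within the 40% cap
Reserves: 2,280 ÷ 300 = 7.6 months (meets 2-month minimum)
Employment 46 ≥ 12 months
All requirements met. Score 647 falls in the 632–684 tier → 10.25%.

Approved at 10.25%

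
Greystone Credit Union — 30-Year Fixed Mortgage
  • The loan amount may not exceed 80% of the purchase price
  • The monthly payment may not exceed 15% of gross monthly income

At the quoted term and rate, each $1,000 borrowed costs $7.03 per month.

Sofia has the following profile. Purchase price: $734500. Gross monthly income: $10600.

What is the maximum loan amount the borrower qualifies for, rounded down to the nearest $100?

Payment cap: 15% × $10,600 = $1,590/month.
At $7.03 per $1,000, that supports 1,590/7.03 × 1,000 ≈ $226,173 → $226,100.
LTV cap: 80% × $734,500 = $587,600 → $587,600.
Binding constraint: payment-to-income.

$226,100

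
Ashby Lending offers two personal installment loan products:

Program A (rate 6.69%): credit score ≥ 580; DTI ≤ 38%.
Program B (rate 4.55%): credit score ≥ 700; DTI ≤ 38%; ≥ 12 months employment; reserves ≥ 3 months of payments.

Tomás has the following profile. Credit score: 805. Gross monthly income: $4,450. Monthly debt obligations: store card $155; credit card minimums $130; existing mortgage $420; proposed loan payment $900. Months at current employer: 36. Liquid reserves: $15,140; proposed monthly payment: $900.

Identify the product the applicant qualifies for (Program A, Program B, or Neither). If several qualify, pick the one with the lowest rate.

Total debts = (155 + 130 + 420 + 900) = 1,605; DTI = 1,605/4,450 = 36.1%.
Reserves = 15,140/900 = 16.8 months.
Program A: score 805 ≥ 580; DTI 36.1% ≤ 38% → qualifies.
Program B: score 805 ≥ 700; DTI 36.1% ≤ 38%; employment 36 ≥ 12 mo; reserves 16.8 ≥ 3 mo → qualifies.
Qualifying: Program A, Program B. Lowest rate is 4.55% → Program B.

Program B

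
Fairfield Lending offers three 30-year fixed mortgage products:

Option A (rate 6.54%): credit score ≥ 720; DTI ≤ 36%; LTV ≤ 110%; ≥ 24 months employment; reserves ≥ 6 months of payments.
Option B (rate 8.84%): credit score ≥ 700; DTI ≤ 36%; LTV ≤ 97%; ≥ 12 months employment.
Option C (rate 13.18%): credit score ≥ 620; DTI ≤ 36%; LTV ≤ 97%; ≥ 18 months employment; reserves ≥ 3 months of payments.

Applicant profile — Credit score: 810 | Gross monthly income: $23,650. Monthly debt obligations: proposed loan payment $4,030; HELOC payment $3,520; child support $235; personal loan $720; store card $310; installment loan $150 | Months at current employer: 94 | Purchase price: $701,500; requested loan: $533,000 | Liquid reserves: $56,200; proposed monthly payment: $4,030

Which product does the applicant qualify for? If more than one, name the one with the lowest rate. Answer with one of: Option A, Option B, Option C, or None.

None

Total debts = (4,030 + 3,520 + 235 + 720 + 310 + 150) = 8,965; DTI = 8,965/23,650 = 37.9%.
LTV = 533,000/701,500 = 76%.
Reserves = 56,200/4,030 = 13.9 months.
Option A: score 810 ≥ 720; DTI 37.9% > 36%; LTV 76% ≤ 110%; employment 94 ≥ 24 mo; reserves 13.9 ≥ 6 mo → does not qualify.
Option B: score 810 ≥ 700; DTI 37.9% > 36%; LTV 76% ≤ 97%; employment 94 ≥ 12 mo → does not qualify.
Option C: score 810 ≥ 620; DTI 37.9% > 36%; LTV 76% ≤ 97%; employment 94 ≥ 18 mo; reserves 13.9 ≥ 3 mo → does not qualify.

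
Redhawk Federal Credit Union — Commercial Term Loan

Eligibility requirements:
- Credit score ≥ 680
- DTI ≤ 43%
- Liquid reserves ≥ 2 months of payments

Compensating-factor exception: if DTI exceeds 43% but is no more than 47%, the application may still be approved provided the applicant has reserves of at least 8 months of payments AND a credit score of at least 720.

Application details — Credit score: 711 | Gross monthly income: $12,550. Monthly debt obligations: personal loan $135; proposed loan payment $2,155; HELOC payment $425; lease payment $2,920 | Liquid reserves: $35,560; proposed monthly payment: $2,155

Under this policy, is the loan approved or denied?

Credit score 711 ≥ 680 (meets base)
Total debts = (135 + 2,155 + 425 + 2,920) = 5,635. DTI: 5,635 ÷ 12,550 = 44.9%, over the 43% base limit.
Liquid reserves cover 35,560/2,155 = 16.5 months — ≥ 2 required
44.9% falls in the override range (43%–47%), so the compensating-factor test applies.
Reserves 16.5 ≥ 8 months; credit score 711 < 720.
Override conditions not both satisfied; exception does not apply.

Denied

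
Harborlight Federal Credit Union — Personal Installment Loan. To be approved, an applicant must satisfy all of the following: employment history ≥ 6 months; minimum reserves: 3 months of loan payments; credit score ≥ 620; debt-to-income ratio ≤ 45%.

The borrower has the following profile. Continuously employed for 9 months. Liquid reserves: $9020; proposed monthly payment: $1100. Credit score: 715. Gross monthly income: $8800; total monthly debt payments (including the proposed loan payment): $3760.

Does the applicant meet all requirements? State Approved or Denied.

Employment 9 ≥ 6 months
Liquid reserves cover 9,020/1,100 = 8.2 months — ≥ 3 required
Credit score 715 ≥ 620 (meets)
DTI: 3,760 ÷ 8,800 = 42.7%, within the 45% cap
All criteria satisfied.

Approved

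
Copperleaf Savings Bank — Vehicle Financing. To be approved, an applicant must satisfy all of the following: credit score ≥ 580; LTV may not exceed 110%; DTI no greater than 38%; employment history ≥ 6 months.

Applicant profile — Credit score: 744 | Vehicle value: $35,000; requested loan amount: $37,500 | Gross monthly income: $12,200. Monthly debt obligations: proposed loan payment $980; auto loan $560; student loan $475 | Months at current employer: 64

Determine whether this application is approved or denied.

Credit score 744 ≥ 580 (meets)
LTV = 37,500/35,000 = 107.1% ≤ 110%
Total monthly debts = (980 + 560 + 475) = 2,015. DTI: 2,015 ÷ 12,200 = 16.5%, within the 38% cap
Employment 64 ≥ 6 months
All criteria satisfied.

Approved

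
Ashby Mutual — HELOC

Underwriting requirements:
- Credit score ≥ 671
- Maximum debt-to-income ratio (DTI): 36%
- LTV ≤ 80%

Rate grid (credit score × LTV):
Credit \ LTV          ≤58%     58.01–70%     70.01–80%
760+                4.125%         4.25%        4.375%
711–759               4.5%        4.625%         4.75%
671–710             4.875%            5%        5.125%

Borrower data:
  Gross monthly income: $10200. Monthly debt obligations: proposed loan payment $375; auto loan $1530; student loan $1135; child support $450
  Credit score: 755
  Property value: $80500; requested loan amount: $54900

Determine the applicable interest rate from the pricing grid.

4.625%

Credit score 755 ≥ 671; Total monthly debts = (375 + 1,530 + 1,135 + 450) = 3,490. DTI: 3,490 ÷ 10,200 = 34.2%, within the 36% cap
LTV = 54,900/80,500 = 68.2% ≤ 80%
Score 755 is in the 711–759 band; LTV 68.2% is in the 58.01–70% band → 4.625%.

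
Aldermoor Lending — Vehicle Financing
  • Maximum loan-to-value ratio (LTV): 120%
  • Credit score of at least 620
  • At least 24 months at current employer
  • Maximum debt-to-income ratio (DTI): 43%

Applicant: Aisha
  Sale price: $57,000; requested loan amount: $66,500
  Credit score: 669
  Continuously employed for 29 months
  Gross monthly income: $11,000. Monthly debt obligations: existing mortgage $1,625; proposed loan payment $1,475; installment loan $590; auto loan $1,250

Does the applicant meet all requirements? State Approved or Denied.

Denied

Loan-to-value = 66,500/57,000 = 116.7% — pass (120% max)
Credit score 669 ≥ 620 (meets)
Employment 29 ≥ 24 months
Total monthly debts = (1,625 + 1,475 + 590 + 1,250) = 4,940. DTI: 4,940 ÷ 11,000 = 44.9%, exceeds the 43% cap
Fails on DTI.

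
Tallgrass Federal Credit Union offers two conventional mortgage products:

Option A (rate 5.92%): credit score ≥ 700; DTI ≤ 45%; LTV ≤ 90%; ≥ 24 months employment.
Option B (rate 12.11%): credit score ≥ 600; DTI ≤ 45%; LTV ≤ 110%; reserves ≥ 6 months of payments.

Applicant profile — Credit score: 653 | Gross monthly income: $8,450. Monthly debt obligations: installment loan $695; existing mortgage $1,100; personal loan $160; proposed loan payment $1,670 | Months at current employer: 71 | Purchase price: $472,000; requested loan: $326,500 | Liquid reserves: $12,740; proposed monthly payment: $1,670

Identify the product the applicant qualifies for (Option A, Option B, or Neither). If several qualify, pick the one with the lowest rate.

Option B

Total debts = (695 + 1,100 + 160 + 1,670) = 3,625; DTI = 3,625/8,450 = 42.9%.
LTV = 326,500/472,000 = 69.2%.
Reserves = 12,740/1,670 = 7.6 months.
Option A: score 653 < 700; DTI 42.9% ≤ 45%; LTV 69.2% ≤ 90%; employment 71 ≥ 24 mo → does not qualify.
Option B: score 653 ≥ 600; DTI 42.9% ≤ 45%; LTV 69.2% ≤ 110%; reserves 7.6 ≥ 6 mo → qualifies.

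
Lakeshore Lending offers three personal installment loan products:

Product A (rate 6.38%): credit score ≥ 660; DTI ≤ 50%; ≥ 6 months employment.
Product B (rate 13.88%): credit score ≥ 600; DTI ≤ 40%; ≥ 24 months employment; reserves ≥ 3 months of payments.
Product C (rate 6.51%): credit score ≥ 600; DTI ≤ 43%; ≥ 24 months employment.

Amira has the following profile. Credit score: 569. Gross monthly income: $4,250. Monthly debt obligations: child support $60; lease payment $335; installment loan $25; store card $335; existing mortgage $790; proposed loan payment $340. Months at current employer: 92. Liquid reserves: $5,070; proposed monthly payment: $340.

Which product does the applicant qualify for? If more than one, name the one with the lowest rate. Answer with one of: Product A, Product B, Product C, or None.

Total debts = (60 + 335 + 25 + 335 + 790 + 340) = 1,885; DTI = 1,885/4,250 = 44.4%.
Reserves = 5,070/340 = 14.9 months.
Product A: score 569 < 660; DTI 44.4% ≤ 50%; employment 92 ≥ 6 mo → does not qualify.
Product B: score 569 < 600; DTI 44.4% > 40%; employment 92 ≥ 24 mo; reserves 14.9 ≥ 3 mo → does not qualify.
Product C: score 569 < 600; DTI 44.4% > 43%; employment 92 ≥ 24 mo → does not qualify.

None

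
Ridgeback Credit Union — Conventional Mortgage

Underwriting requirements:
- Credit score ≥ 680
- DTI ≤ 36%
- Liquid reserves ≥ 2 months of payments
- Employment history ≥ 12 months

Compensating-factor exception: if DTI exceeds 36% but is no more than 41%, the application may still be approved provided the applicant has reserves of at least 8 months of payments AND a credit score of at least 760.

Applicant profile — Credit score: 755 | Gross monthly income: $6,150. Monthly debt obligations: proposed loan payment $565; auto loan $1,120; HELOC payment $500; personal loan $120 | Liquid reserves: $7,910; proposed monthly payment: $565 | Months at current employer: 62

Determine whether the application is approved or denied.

Denied

Credit score 755 ≥ 680 (meets base)
Total debts = (565 + 1,120 + 500 + 120) = 2,305. DTI = 2,305/6,150 = 37.5% > 36% — standard DTI limit exceeded.
Liquid reserves cover 7,910/565 = 14.0 months — ≥ 2 required
Employment 62 ≥ 12 months
37.5% falls in the override range (36%–41%), so the compensating-factor test applies.
Override check — reserves: 14.0 mo (ok); score: 755 (below 760).
Override conditions not both satisfied; exception does not apply.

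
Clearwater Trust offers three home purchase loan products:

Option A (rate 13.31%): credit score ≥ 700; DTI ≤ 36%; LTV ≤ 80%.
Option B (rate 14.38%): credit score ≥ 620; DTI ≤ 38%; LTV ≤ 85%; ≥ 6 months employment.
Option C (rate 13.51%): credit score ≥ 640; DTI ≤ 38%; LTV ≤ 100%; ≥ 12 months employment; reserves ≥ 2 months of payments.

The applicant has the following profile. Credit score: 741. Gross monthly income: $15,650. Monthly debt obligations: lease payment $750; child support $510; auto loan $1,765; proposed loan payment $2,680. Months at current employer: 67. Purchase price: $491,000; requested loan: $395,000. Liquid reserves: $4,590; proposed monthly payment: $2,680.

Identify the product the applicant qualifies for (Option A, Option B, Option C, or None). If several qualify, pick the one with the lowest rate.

Option B

Total debts = (750 + 510 + 1,765 + 2,680) = 5,705; DTI = 5,705/15,650 = 36.5%.
LTV = 395,000/491,000 = 80.4%.
Reserves = 4,590/2,680 = 1.7 months.
Option A: score 741 ≥ 700; DTI 36.5% > 36%; LTV 80.4% > 80% → does not qualify.
Option B: score 741 ≥ 620; DTI 36.5% ≤ 38%; LTV 80.4% ≤ 85%; employment 67 ≥ 6 mo → qualifies.
Option C: score 741 ≥ 640; DTI 36.5% ≤ 38%; LTV 80.4% ≤ 100%; employment 67 ≥ 12 mo; reserves 1.7 < 2 mo → does not qualify.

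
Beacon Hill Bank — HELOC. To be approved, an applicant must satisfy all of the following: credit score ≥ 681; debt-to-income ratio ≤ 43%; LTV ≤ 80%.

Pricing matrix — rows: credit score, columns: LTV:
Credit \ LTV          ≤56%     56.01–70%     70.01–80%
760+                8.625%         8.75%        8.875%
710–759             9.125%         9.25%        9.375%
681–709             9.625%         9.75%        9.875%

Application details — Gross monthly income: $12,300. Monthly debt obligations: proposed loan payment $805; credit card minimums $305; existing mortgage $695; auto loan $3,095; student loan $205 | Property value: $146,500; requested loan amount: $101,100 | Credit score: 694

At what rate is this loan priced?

Credit score 694 ≥ 681; Total monthly debts = (805 + 305 + 695 + 3,095 + 205) = 5,105. DTI: 5,105 ÷ 12,300 = 41.5%, within the 43% cap
LTV: 101,100 ÷ 146,500 = 69%, within 80% cap
Score 694 is in the 681–709 band; LTV 69% is in the 56.01–70% band → 9.75%.

9.75%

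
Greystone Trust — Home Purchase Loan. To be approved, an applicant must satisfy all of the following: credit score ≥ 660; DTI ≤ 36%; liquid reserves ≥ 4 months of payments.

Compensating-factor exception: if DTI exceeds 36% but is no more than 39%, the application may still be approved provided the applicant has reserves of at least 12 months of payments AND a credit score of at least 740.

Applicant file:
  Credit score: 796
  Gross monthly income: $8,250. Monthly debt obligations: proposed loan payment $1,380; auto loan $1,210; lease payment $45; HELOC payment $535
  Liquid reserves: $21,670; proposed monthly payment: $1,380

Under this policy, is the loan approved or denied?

Credit score 796 ≥ 660 (meets base)
Total debts = (1,380 + 1,210 + 45 + 535) = 3,170. DTI = 3,170/8,250 = 38.4% > 36% — standard DTI limit exceeded.
Reserves = 21,670/1,380 = 15.7 months ≥ 4
DTI 38.4% is within the 36%–39% exception band; checking compensating factors.
Reserves 15.7 ≥ 12 months; credit score 796 ≥ 740.
Both override conditions satisfied; DTI exception granted.

Approved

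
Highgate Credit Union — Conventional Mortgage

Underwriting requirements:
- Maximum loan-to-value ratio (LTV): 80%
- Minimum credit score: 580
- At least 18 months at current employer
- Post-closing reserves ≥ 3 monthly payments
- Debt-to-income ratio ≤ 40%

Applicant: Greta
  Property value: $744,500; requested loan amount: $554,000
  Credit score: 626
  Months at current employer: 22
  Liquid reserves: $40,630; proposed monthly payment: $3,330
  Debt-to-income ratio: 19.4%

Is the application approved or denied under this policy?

LTV = 554,000/744,500 = 74.4% ≤ 80%
Credit score 626 ≥ 580 (meets)
Employment 22 ≥ 18 months
Liquid reserves cover 40,630/3,330 = 12.2 months — ≥ 3 required
Debt-to-income 19.4% vs 40% cap — pass
All criteria satisfied.

Approved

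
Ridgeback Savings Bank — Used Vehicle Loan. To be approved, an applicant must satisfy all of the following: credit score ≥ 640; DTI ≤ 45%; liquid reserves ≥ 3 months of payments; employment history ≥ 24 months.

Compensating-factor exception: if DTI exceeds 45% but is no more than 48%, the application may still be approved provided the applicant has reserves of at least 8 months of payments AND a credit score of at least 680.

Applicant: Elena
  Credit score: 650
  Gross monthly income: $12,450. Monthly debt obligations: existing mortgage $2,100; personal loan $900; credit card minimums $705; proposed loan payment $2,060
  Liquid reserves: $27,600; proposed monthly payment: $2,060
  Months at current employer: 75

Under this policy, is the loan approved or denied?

Denied

Credit score 650 ≥ 640 (meets base)
Total debts = (2,100 + 900 + 705 + 2,060) = 5,765. DTI = 5,765/12,450 = 46.3% > 45% — standard DTI limit exceeded.
Liquid reserves cover 27,600/2,060 = 13.4 months — ≥ 3 required
Employment 75 ≥ 24 months
46.3% falls in the override range (45%–48%), so the compensating-factor test applies.
Override check — reserves: 13.4 mo (ok); score: 650 (below 680).
Override conditions not both satisfied; exception does not apply.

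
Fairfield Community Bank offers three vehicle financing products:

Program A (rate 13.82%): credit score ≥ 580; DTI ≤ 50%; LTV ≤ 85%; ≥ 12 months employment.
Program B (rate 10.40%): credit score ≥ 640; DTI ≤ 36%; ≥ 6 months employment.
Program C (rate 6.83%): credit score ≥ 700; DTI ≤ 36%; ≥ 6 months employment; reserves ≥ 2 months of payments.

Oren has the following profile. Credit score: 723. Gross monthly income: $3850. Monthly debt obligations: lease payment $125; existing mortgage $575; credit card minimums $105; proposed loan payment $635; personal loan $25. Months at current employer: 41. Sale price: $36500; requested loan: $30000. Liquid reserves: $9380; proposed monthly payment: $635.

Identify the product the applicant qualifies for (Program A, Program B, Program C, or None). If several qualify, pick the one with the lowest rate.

Total debts = (125 + 575 + 105 + 635 + 25) = 1,465; DTI = 1,465/3,850 = 38.1%.
LTV = 30,000/36,500 = 82.2%.
Reserves = 9,380/635 = 14.8 months.
Program A: score 723 ≥ 580; DTI 38.1% ≤ 50%; LTV 82.2% ≤ 85%; employment 41 ≥ 12 mo → qualifies.
Program B: score 723 ≥ 640; DTI 38.1% > 36%; employment 41 ≥ 6 mo → does not qualify.
Program C: score 723 ≥ 700; DTI 38.1% > 36%; employment 41 ≥ 6 mo; reserves 14.8 ≥ 2 mo → does not qualify.

Program A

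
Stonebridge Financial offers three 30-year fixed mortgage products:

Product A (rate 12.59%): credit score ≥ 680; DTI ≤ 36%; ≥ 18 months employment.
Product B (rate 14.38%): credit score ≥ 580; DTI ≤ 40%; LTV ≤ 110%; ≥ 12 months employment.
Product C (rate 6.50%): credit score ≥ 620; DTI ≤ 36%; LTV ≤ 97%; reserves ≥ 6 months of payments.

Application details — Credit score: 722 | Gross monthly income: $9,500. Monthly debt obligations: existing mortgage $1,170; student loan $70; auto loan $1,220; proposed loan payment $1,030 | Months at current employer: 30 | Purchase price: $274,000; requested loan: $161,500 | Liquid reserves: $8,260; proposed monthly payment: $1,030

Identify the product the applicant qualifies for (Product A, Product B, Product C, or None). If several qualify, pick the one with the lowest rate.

Product B

Total debts = (1,170 + 70 + 1,220 + 1,030) = 3,490; DTI = 3,490/9,500 = 36.7%.
LTV = 161,500/274,000 = 58.9%.
Reserves = 8,260/1,030 = 8.0 months.
Product A: score 722 ≥ 680; DTI 36.7% > 36%; employment 30 ≥ 18 mo → does not qualify.
Product B: score 722 ≥ 580; DTI 36.7% ≤ 40%; LTV 58.9% ≤ 110%; employment 30 ≥ 12 mo → qualifies.
Product C: score 722 ≥ 620; DTI 36.7% > 36%; LTV 58.9% ≤ 97%; reserves 8.0 ≥ 6 mo → does not qualify.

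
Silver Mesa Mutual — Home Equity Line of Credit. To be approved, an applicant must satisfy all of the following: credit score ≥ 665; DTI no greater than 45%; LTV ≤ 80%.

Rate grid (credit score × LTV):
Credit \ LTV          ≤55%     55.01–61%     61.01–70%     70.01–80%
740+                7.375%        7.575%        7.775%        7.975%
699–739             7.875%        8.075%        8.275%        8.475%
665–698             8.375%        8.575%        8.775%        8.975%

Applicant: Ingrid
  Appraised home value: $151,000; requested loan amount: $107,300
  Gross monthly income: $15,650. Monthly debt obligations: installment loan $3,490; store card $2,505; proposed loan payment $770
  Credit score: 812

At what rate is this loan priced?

7.975%

Credit score 812 ≥ 665; Total monthly debts = (3,490 + 2,505 + 770) = 6,765. DTI = 6,765/15,650 = 43.2% ≤ 45%
Loan-to-value = 107,300/151,000 = 71.1% — pass (80% max)
Score 812 is in the 740+ band; LTV 71.1% is in the 70.01–80% band → 7.975%.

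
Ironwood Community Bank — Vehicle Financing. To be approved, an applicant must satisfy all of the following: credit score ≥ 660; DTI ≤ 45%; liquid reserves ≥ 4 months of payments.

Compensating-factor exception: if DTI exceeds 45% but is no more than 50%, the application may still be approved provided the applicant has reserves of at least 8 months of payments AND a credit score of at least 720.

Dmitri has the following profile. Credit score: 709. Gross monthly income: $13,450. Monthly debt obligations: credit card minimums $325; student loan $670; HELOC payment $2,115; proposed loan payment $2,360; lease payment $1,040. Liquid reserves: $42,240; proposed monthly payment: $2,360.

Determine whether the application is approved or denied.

Denied

Credit score 709 ≥ 660 (meets base)
Total debts = (325 + 670 + 2,115 + 2,360 + 1,040) = 6,510. DTI = 6,510/13,450 = 48.4% > 45% — standard DTI limit exceeded.
Reserves: 42,240 ÷ 2,360 = 17.9 months (meets 4-month minimum)
DTI 48.4% is within the 45%–50% exception band; checking compensating factors.
Override check — reserves: 17.9 mo (ok); score: 709 (below 720).
Override conditions not both satisfied; exception does not apply.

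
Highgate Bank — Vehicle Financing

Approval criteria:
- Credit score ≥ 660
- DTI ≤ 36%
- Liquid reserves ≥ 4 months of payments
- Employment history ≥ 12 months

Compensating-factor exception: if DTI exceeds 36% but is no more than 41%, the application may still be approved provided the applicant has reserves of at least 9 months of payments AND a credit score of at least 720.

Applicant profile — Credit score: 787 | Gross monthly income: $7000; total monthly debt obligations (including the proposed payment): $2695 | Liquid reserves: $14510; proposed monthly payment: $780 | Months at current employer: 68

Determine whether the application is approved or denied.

Approved

Credit score 787 ≥ 660 (meets base)
DTI = 2,695/7,000 = 38.5% > 36% — standard DTI limit exceeded.
Reserves: 14,510 ÷ 780 = 18.6 months (meets 4-month minimum)
Employment 68 ≥ 12 months
38.5% falls in the override range (36%–41%), so the compensating-factor test applies.
Override check — reserves: 18.6 mo (ok); score: 787 (ok).
Both override conditions satisfied; DTI exception granted.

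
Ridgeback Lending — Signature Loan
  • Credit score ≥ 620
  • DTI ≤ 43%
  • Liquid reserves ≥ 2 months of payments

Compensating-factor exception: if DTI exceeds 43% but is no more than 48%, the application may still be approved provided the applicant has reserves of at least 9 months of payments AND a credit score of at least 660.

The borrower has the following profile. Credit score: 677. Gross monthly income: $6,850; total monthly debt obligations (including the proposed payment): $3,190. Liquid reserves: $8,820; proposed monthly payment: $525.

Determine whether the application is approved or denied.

Credit score 677 ≥ 620 (meets base)
DTI: 3,190 ÷ 6,850 = 46.6%, over the 43% base limit.
Reserves: 8,820 ÷ 525 = 16.8 months (meets 2-month minimum)
46.6% falls in the override range (43%–48%), so the compensating-factor test applies.
Reserves 16.8 ≥ 9 months; credit score 677 ≥ 660.
Both compensating conditions met → exception applies.

Approved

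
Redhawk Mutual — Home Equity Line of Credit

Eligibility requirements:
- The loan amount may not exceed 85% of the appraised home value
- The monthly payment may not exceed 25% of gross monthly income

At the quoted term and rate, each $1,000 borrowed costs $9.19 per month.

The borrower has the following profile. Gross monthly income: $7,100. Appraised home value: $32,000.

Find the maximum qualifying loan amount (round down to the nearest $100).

Payment cap: 25% × $7,100 = $1,775/month.
At $9.19 per $1,000, that supports 1,775/9.19 × 1,000 ≈ $193,144 → $193,100.
LTV cap: 85% × $32,000 = $27,200 → $27,200.
Binding constraint: loan-to-value.

$27,200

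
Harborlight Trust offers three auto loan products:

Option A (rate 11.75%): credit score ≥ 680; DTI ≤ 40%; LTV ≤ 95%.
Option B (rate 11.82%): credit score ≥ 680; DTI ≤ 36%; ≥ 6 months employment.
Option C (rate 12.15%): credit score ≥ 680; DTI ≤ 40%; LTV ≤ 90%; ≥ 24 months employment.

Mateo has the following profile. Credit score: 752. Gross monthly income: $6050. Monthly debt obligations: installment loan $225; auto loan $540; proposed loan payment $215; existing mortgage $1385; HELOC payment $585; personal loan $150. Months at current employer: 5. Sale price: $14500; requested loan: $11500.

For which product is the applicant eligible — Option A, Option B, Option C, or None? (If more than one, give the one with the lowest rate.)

Total debts = (225 + 540 + 215 + 1,385 + 585 + 150) = 3,100; DTI = 3,100/6,050 = 51.2%.
LTV = 11,500/14,500 = 79.3%.
Option A: score 752 ≥ 680; DTI 51.2% > 40%; LTV 79.3% ≤ 95% → does not qualify.
Option B: score 752 ≥ 680; DTI 51.2% > 36%; employment 5 < 6 mo → does not qualify.
Option C: score 752 ≥ 680; DTI 51.2% > 40%; LTV 79.3% ≤ 90%; employment 5 < 24 mo → does not qualify.

None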